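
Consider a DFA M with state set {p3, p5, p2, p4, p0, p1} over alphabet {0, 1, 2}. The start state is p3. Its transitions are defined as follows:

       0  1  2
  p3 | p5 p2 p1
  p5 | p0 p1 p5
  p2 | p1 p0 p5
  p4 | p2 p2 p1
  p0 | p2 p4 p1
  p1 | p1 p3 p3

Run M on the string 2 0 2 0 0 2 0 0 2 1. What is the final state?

p2

start at p3
read '2': p3 → p1
read '0': p1 → p1
read '2': p1 → p3
read '0': p3 → p5
read '0': p5 → p0
read '2': p0 → p1
read '0': p1 → p1
read '0': p1 → p1
read '2': p1 → p3
read '1': p3 → p2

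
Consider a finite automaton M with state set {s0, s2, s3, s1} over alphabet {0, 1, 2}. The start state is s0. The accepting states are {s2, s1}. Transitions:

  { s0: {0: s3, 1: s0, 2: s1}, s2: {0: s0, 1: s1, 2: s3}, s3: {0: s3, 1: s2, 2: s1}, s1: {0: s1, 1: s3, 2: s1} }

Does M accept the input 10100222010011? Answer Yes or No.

Trace: s0 -1-> s0 -0-> s3 -1-> s2 -0-> s0 -0-> s3 -2-> s1 -2-> s1 -2-> s1 -0-> s1 -1-> s3 -0-> s3 -0-> s3 -1-> s2 -1-> s1
End state s1 is accepting.

Yes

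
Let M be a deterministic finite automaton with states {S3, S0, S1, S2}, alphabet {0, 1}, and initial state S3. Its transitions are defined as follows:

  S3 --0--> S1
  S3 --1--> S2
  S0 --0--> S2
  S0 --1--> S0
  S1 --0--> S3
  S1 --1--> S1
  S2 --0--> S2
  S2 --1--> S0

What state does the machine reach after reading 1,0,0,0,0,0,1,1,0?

S2

S3 → S2 → S2 → S2 → S2 → S2 → S2 → S0 → S0 → S2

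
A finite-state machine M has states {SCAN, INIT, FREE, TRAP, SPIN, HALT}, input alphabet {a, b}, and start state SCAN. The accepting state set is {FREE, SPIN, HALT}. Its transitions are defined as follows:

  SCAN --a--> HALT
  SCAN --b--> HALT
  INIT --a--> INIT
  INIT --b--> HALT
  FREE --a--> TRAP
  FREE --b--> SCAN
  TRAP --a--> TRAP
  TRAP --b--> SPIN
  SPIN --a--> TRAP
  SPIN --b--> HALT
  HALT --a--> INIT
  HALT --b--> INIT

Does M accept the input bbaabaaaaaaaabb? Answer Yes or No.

start at SCAN
read 'b': SCAN → HALT
read 'b': HALT → INIT
read 'a': INIT → INIT
read 'a': INIT → INIT
read 'b': INIT → HALT
read 'a': HALT → INIT
read 'a': INIT → INIT
read 'a': INIT → INIT
read 'a': INIT → INIT
read 'a': INIT → INIT
read 'a': INIT → INIT
read 'a': INIT → INIT
read 'a': INIT → INIT
read 'b': INIT → HALT
read 'b': HALT → INIT
End state INIT is not accepting.

No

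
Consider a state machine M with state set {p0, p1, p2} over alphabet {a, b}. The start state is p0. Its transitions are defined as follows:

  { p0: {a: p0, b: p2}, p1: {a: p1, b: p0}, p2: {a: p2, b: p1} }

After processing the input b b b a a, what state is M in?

p0

Trace: p0 -b-> p2 -b-> p1 -b-> p0 -a-> p0 -a-> p0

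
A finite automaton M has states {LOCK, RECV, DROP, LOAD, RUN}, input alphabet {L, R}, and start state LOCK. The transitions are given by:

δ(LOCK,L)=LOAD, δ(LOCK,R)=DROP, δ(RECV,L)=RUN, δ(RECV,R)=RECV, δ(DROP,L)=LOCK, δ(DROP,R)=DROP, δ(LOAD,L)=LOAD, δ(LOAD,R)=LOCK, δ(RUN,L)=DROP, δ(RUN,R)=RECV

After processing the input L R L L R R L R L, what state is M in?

LOCK

Trace: LOCK -L-> LOAD -R-> LOCK -L-> LOAD -L-> LOAD -R-> LOCK -R-> DROP -L-> LOCK -R-> DROP -L-> LOCK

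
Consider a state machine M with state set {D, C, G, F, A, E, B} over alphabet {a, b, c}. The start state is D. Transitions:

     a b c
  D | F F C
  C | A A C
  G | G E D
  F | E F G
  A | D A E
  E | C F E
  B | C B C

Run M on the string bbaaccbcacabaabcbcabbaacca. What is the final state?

start at D
read 'b': D → F
read 'b': F → F
read 'a': F → E
read 'a': E → C
read 'c': C → C
read 'c': C → C
read 'b': C → A
read 'c': A → E
read 'a': E → C
read 'c': C → C
read 'a': C → A
read 'b': A → A
read 'a': A → D
read 'a': D → F
read 'b': F → F
read 'c': F → G
read 'b': G → E
read 'c': E → E
read 'a': E → C
read 'b': C → A
read 'b': A → A
read 'a': A → D
read 'a': D → F
read 'c': F → G
read 'c': G → D
read 'a': D → F

F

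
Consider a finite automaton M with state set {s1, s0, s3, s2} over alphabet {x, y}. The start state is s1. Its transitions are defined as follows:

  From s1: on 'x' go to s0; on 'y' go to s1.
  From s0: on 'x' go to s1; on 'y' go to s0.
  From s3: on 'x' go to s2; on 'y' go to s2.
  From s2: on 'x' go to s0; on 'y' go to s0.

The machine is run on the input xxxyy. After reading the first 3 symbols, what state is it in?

s1 → s0 → s1 → s0
After 3 symbols: s0.

s0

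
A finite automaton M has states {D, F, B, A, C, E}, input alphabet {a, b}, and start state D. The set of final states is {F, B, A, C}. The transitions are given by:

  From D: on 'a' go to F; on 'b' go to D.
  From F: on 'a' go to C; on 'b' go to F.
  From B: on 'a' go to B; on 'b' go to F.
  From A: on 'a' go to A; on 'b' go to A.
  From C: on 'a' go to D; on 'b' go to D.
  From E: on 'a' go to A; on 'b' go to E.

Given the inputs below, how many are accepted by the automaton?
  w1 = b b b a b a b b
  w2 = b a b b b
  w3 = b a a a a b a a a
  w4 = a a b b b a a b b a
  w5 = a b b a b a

w1: D → D → D → D → F → F → C → D → D  → end D, rejected
w2: D → D → F → F → F → F  → end F, accepted
w3: D → D → F → C → D → F → F → C → D → F  → end F, accepted
w4: D → F → C → D → D → D → F → C → D → D → F  → end F, accepted
w5: D → F → F → F → C → D → F  → end F, accepted

4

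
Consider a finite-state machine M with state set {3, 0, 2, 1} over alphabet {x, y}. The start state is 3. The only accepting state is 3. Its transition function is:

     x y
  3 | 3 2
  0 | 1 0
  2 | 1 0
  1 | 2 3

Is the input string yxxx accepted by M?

Trace: 3 -y-> 2 -x-> 1 -x-> 2 -x-> 1
End state 1 is not accepting.

No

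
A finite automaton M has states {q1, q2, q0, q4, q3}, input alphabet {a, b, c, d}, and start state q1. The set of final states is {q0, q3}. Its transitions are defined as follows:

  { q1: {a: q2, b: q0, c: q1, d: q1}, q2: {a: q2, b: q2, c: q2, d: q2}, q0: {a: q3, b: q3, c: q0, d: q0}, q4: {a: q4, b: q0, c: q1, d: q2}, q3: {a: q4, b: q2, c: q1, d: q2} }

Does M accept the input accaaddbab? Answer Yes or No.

No

q1 → q2 → q2 → q2 → q2 → q2 → q2 → q2 → q2 → q2 → q2
End state q2 is not accepting.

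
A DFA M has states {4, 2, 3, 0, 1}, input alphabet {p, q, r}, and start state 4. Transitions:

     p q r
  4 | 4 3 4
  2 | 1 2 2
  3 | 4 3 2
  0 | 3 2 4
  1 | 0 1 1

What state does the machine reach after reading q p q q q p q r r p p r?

4

4 → 3 → 4 → 3 → 3 → 3 → 4 → 3 → 2 → 2 → 1 → 0 → 4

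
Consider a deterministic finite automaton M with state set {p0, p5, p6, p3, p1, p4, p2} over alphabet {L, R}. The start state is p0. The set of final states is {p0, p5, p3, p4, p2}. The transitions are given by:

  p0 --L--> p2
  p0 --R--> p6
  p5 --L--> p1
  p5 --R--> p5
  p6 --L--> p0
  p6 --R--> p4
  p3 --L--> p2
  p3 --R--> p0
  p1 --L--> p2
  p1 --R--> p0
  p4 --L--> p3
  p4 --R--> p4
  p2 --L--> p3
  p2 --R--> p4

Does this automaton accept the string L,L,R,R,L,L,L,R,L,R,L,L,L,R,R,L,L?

p0 → p2 → p3 → p0 → p6 → p0 → p2 → p3 → p0 → p2 → p4 → p3 → p2 → p3 → p0 → p6 → p0 → p2
End state p2 is accepting.

Yes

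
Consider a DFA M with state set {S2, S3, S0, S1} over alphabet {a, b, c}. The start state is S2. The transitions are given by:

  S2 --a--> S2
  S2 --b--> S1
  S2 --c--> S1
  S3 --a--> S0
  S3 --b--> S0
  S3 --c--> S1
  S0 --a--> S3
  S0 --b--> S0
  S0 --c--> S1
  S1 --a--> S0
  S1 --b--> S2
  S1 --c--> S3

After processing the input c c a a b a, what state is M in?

S3

S2 → S1 → S3 → S0 → S3 → S0 → S3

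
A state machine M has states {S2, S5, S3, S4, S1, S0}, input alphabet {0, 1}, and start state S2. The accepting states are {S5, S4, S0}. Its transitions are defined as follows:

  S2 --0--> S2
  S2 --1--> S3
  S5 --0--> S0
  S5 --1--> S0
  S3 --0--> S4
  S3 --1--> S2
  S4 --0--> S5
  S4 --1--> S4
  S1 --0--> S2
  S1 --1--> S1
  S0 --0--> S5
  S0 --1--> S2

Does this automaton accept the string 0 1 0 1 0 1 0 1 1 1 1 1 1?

No

Trace: S2 -0-> S2 -1-> S3 -0-> S4 -1-> S4 -0-> S5 -1-> S0 -0-> S5 -1-> S0 -1-> S2 -1-> S3 -1-> S2 -1-> S3 -1-> S2
End state S2 is not accepting.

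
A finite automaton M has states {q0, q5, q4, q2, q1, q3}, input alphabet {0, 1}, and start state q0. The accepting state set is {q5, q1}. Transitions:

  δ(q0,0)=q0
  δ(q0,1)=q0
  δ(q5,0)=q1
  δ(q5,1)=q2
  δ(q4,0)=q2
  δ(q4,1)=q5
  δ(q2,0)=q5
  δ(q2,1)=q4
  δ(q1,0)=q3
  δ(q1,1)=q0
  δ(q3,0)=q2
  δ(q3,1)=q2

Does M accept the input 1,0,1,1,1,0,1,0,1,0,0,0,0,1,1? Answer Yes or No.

No

start at q0
read '1': q0 → q0
read '0': q0 → q0
read '1': q0 → q0
read '1': q0 → q0
read '1': q0 → q0
read '0': q0 → q0
read '1': q0 → q0
read '0': q0 → q0
read '1': q0 → q0
read '0': q0 → q0
read '0': q0 → q0
read '0': q0 → q0
read '0': q0 → q0
read '1': q0 → q0
read '1': q0 → q0
End state q0 is not accepting.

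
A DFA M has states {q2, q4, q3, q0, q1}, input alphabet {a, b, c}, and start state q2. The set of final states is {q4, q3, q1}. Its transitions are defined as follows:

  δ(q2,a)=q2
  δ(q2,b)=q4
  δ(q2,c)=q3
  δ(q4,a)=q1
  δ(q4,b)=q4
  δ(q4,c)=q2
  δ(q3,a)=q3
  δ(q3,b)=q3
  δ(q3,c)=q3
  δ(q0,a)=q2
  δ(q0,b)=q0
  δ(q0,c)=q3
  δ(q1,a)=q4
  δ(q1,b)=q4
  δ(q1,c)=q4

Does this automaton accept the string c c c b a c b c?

Yes

Trace: q2 -c-> q3 -c-> q3 -c-> q3 -b-> q3 -a-> q3 -c-> q3 -b-> q3 -c-> q3
End state q3 is accepting.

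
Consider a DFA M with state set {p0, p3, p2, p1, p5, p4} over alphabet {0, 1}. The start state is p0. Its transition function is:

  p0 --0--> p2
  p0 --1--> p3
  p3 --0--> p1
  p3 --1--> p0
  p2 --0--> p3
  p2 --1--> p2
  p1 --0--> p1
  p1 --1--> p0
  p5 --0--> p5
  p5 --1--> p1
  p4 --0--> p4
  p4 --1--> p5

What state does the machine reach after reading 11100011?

p3

Trace: p0 -1-> p3 -1-> p0 -1-> p3 -0-> p1 -0-> p1 -0-> p1 -1-> p0 -1-> p3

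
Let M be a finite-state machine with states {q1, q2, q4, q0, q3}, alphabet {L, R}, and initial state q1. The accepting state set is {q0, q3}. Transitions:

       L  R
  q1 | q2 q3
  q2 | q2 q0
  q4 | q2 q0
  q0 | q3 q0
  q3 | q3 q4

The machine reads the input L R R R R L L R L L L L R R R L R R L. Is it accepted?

Yes

start at q1
read 'L': q1 → q2
read 'R': q2 → q0
read 'R': q0 → q0
read 'R': q0 → q0
read 'R': q0 → q0
read 'L': q0 → q3
read 'L': q3 → q3
read 'R': q3 → q4
read 'L': q4 → q2
read 'L': q2 → q2
read 'L': q2 → q2
read 'L': q2 → q2
read 'R': q2 → q0
read 'R': q0 → q0
read 'R': q0 → q0
read 'L': q0 → q3
read 'R': q3 → q4
read 'R': q4 → q0
read 'L': q0 → q3
End state q3 is accepting.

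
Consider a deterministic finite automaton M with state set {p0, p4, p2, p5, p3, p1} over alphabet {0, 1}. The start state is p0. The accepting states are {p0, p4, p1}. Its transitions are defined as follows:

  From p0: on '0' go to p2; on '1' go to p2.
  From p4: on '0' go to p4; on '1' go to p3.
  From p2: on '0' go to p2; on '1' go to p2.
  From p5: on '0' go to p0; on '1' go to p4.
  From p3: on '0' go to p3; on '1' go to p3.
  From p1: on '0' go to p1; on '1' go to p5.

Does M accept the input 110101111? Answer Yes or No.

No

p0 → p2 → p2 → p2 → p2 → p2 → p2 → p2 → p2 → p2
End state p2 is not accepting.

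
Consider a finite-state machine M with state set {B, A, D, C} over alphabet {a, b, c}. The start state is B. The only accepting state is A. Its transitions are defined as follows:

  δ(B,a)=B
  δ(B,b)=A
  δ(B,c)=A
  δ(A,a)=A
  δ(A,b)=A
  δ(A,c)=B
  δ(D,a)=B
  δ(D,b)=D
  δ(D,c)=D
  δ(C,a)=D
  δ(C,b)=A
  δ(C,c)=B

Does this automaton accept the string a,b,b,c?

No

B → B → A → A → B
End state B is not accepting.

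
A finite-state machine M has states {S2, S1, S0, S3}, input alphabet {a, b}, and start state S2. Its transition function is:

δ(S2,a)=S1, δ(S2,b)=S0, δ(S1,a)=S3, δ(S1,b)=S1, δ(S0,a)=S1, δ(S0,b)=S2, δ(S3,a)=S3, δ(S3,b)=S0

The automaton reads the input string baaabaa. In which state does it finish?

Trace: S2 -b-> S0 -a-> S1 -a-> S3 -a-> S3 -b-> S0 -a-> S1 -a-> S3

S3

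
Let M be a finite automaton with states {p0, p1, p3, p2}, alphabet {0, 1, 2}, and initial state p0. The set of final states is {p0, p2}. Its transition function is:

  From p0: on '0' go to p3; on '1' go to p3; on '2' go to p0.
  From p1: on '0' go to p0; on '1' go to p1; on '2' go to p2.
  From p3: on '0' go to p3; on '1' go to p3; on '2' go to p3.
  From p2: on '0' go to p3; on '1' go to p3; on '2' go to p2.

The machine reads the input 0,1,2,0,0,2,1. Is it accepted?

No

p0 → p3 → p3 → p3 → p3 → p3 → p3 → p3
End state p3 is not accepting.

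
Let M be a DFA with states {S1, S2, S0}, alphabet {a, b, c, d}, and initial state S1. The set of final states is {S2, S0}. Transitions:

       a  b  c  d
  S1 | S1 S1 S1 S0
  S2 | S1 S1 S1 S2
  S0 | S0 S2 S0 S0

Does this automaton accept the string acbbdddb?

Yes

S1 → S1 → S1 → S1 → S1 → S0 → S0 → S0 → S2
End state S2 is accepting.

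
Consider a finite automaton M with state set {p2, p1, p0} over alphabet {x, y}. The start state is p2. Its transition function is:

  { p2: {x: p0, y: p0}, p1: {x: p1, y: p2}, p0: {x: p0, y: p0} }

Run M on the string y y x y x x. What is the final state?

p0

Trace: p2 -y-> p0 -y-> p0 -x-> p0 -y-> p0 -x-> p0 -x-> p0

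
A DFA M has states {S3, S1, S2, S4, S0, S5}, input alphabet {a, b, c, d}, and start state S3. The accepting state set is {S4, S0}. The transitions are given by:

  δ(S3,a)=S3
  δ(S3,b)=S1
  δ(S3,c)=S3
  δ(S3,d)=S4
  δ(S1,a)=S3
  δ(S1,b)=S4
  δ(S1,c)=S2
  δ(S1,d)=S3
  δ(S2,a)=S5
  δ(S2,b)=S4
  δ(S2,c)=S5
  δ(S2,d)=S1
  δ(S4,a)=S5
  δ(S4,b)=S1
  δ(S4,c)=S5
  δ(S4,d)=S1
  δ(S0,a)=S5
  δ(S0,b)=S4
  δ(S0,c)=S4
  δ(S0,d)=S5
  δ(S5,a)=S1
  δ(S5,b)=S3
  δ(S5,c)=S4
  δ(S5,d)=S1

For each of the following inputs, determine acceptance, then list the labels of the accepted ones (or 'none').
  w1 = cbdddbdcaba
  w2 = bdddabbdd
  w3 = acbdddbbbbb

w3

w1:
  start at S3
  read 'c': S3 → S3
  read 'b': S3 → S1
  read 'd': S1 → S3
  read 'd': S3 → S4
  read 'd': S4 → S1
  read 'b': S1 → S4
  read 'd': S4 → S1
  read 'c': S1 → S2
  read 'a': S2 → S5
  read 'b': S5 → S3
  read 'a': S3 → S3
  end S3, rejected
w2:
  start at S3
  read 'b': S3 → S1
  read 'd': S1 → S3
  read 'd': S3 → S4
  read 'd': S4 → S1
  read 'a': S1 → S3
  read 'b': S3 → S1
  read 'b': S1 → S4
  read 'd': S4 → S1
  read 'd': S1 → S3
  end S3, rejected
w3:
  start at S3
  read 'a': S3 → S3
  read 'c': S3 → S3
  read 'b': S3 → S1
  read 'd': S1 → S3
  read 'd': S3 → S4
  read 'd': S4 → S1
  read 'b': S1 → S4
  read 'b': S4 → S1
  read 'b': S1 → S4
  read 'b': S4 → S1
  read 'b': S1 → S4
  end S4, accepted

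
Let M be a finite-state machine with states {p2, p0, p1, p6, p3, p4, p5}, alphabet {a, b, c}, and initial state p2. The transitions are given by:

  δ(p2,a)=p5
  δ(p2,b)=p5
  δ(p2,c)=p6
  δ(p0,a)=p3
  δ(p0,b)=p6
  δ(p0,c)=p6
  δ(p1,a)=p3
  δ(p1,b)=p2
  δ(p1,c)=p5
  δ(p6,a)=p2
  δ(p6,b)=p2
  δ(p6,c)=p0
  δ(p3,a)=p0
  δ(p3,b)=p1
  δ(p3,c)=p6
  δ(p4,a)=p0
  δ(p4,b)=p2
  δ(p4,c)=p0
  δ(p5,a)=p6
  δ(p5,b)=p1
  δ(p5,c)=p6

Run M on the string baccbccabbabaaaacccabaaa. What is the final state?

Trace: p2 -b-> p5 -a-> p6 -c-> p0 -c-> p6 -b-> p2 -c-> p6 -c-> p0 -a-> p3 -b-> p1 -b-> p2 -a-> p5 -b-> p1 -a-> p3 -a-> p0 -a-> p3 -a-> p0 -c-> p6 -c-> p0 -c-> p6 -a-> p2 -b-> p5 -a-> p6 -a-> p2 -a-> p5

p5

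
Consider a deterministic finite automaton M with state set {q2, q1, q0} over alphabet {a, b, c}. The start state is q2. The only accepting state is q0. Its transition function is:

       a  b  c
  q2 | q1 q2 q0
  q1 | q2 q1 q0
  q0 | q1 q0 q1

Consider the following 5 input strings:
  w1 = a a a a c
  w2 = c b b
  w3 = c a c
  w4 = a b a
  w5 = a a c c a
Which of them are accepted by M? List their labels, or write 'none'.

w1: q2 → q1 → q2 → q1 → q2 → q0  → end q0, accepted
w2: q2 → q0 → q0 → q0  → end q0, accepted
w3: q2 → q0 → q1 → q0  → end q0, accepted
w4: q2 → q1 → q1 → q2  → end q2, rejected
w5: q2 → q1 → q2 → q0 → q1 → q2  → end q2, rejected

w1, w2, w3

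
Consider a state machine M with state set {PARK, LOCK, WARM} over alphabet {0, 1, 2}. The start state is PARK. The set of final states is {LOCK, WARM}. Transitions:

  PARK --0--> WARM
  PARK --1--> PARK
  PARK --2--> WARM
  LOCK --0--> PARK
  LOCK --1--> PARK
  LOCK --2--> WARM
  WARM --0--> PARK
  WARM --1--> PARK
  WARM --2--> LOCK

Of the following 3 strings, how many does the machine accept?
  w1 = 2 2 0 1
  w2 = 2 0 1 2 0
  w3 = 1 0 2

1

w1:
  start at PARK
  read '2': PARK → WARM
  read '2': WARM → LOCK
  read '0': LOCK → PARK
  read '1': PARK → PARK
  end PARK, rejected
w2:
  start at PARK
  read '2': PARK → WARM
  read '0': WARM → PARK
  read '1': PARK → PARK
  read '2': PARK → WARM
  read '0': WARM → PARK
  end PARK, rejected
w3:
  start at PARK
  read '1': PARK → PARK
  read '0': PARK → WARM
  read '2': WARM → LOCK
  end LOCK, accepted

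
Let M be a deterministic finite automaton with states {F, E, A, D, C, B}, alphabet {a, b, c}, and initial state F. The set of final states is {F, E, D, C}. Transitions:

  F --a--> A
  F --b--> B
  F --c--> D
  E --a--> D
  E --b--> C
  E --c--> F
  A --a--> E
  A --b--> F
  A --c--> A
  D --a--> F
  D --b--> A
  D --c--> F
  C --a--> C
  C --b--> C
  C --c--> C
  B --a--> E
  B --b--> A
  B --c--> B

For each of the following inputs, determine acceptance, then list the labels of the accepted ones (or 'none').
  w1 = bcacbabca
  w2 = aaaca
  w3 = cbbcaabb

w1

w1:
  start at F
  read 'b': F → B
  read 'c': B → B
  read 'a': B → E
  read 'c': E → F
  read 'b': F → B
  read 'a': B → E
  read 'b': E → C
  read 'c': C → C
  read 'a': C → C
  end C, accepted
w2:
  start at F
  read 'a': F → A
  read 'a': A → E
  read 'a': E → D
  read 'c': D → F
  read 'a': F → A
  end A, rejected
w3:
  start at F
  read 'c': F → D
  read 'b': D → A
  read 'b': A → F
  read 'c': F → D
  read 'a': D → F
  read 'a': F → A
  read 'b': A → F
  read 'b': F → B
  end B, rejected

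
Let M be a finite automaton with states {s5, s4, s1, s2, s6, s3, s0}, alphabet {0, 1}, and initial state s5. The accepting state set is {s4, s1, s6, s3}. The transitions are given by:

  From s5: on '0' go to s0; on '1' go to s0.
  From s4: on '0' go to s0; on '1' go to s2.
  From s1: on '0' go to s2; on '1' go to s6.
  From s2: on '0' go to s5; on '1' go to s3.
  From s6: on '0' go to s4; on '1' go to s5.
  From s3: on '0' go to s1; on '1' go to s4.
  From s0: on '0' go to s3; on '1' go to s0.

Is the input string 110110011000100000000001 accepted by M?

Trace: s5 -1-> s0 -1-> s0 -0-> s3 -1-> s4 -1-> s2 -0-> s5 -0-> s0 -1-> s0 -1-> s0 -0-> s3 -0-> s1 -0-> s2 -1-> s3 -0-> s1 -0-> s2 -0-> s5 -0-> s0 -0-> s3 -0-> s1 -0-> s2 -0-> s5 -0-> s0 -0-> s3 -1-> s4
End state s4 is accepting.

Yes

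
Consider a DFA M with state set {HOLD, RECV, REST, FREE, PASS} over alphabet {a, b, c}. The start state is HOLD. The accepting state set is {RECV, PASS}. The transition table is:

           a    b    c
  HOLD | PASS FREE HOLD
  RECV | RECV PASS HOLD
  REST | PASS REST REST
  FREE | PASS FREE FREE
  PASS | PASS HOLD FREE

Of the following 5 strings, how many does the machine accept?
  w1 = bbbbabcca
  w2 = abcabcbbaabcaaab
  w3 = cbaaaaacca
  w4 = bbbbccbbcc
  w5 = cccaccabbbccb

2

w1: Trace: HOLD -b-> FREE -b-> FREE -b-> FREE -b-> FREE -a-> PASS -b-> HOLD -c-> HOLD -c-> HOLD -a-> PASS  → end PASS, accepted
w2: Trace: HOLD -a-> PASS -b-> HOLD -c-> HOLD -a-> PASS -b-> HOLD -c-> HOLD -b-> FREE -b-> FREE -a-> PASS -a-> PASS -b-> HOLD -c-> HOLD -a-> PASS -a-> PASS -a-> PASS -b-> HOLD  → end HOLD, rejected
w3: Trace: HOLD -c-> HOLD -b-> FREE -a-> PASS -a-> PASS -a-> PASS -a-> PASS -a-> PASS -c-> FREE -c-> FREE -a-> PASS  → end PASS, accepted
w4: Trace: HOLD -b-> FREE -b-> FREE -b-> FREE -b-> FREE -c-> FREE -c-> FREE -b-> FREE -b-> FREE -c-> FREE -c-> FREE  → end FREE, rejected
w5: Trace: HOLD -c-> HOLD -c-> HOLD -c-> HOLD -a-> PASS -c-> FREE -c-> FREE -a-> PASS -b-> HOLD -b-> FREE -b-> FREE -c-> FREE -c-> FREE -b-> FREE  → end FREE, rejected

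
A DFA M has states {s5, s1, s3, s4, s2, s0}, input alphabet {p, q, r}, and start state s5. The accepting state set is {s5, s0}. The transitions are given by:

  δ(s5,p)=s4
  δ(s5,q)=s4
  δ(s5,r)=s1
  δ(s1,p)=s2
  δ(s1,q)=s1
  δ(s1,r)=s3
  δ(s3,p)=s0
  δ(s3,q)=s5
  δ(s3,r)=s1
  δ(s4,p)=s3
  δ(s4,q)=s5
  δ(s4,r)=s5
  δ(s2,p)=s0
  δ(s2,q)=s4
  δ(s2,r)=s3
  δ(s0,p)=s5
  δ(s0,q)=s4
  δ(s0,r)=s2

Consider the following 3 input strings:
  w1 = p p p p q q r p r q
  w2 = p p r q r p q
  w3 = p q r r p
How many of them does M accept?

w1: s5 → s4 → s3 → s0 → s5 → s4 → s5 → s1 → s2 → s3 → s5  → end s5, accepted
w2: s5 → s4 → s3 → s1 → s1 → s3 → s0 → s4  → end s4, rejected
w3: s5 → s4 → s5 → s1 → s3 → s0  → end s0, accepted

2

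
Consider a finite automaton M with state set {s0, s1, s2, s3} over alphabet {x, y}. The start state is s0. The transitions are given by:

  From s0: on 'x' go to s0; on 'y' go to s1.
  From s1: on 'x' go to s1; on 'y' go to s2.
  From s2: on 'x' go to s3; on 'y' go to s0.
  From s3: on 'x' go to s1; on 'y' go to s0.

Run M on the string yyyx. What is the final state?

s0

Trace: s0 -y-> s1 -y-> s2 -y-> s0 -x-> s0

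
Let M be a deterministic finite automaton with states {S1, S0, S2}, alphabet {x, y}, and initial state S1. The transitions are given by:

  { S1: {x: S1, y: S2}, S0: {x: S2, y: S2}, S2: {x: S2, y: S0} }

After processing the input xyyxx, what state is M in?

S2

start at S1
read 'x': S1 → S1
read 'y': S1 → S2
read 'y': S2 → S0
read 'x': S0 → S2
read 'x': S2 → S2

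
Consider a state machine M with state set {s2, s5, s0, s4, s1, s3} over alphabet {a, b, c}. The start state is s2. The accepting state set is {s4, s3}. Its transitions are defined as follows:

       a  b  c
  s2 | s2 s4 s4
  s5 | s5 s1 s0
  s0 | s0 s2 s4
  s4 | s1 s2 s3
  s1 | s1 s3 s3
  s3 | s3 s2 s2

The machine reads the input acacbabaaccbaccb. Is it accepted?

Yes

start at s2
read 'a': s2 → s2
read 'c': s2 → s4
read 'a': s4 → s1
read 'c': s1 → s3
read 'b': s3 → s2
read 'a': s2 → s2
read 'b': s2 → s4
read 'a': s4 → s1
read 'a': s1 → s1
read 'c': s1 → s3
read 'c': s3 → s2
read 'b': s2 → s4
read 'a': s4 → s1
read 'c': s1 → s3
read 'c': s3 → s2
read 'b': s2 → s4
End state s4 is accepting.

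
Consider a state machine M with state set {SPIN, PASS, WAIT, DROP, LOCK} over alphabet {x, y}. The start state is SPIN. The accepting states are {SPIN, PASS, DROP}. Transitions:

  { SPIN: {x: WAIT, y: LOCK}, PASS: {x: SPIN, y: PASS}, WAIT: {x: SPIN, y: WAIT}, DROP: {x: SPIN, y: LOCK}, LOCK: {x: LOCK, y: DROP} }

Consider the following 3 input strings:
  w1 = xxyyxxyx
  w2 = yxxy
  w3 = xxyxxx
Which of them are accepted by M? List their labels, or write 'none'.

w1:
  start at SPIN
  read 'x': SPIN → WAIT
  read 'x': WAIT → SPIN
  read 'y': SPIN → LOCK
  read 'y': LOCK → DROP
  read 'x': DROP → SPIN
  read 'x': SPIN → WAIT
  read 'y': WAIT → WAIT
  read 'x': WAIT → SPIN
  end SPIN, accepted
w2:
  start at SPIN
  read 'y': SPIN → LOCK
  read 'x': LOCK → LOCK
  read 'x': LOCK → LOCK
  read 'y': LOCK → DROP
  end DROP, accepted
w3:
  start at SPIN
  read 'x': SPIN → WAIT
  read 'x': WAIT → SPIN
  read 'y': SPIN → LOCK
  read 'x': LOCK → LOCK
  read 'x': LOCK → LOCK
  read 'x': LOCK → LOCK
  end LOCK, rejected

w1, w2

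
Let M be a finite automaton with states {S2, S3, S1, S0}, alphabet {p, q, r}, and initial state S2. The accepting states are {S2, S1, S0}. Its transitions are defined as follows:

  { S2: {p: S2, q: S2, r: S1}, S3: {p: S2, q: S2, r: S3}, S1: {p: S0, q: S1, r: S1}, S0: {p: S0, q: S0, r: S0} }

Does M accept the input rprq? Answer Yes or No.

Yes

Trace: S2 -r-> S1 -p-> S0 -r-> S0 -q-> S0
End state S0 is accepting.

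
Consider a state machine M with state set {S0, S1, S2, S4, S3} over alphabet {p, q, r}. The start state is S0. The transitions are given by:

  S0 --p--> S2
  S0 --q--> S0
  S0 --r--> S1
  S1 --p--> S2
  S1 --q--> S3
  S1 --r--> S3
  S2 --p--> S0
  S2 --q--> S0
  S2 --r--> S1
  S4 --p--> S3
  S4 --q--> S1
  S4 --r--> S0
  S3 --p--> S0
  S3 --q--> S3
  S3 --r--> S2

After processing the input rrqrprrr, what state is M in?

S2

start at S0
read 'r': S0 → S1
read 'r': S1 → S3
read 'q': S3 → S3
read 'r': S3 → S2
read 'p': S2 → S0
read 'r': S0 → S1
read 'r': S1 → S3
read 'r': S3 → S2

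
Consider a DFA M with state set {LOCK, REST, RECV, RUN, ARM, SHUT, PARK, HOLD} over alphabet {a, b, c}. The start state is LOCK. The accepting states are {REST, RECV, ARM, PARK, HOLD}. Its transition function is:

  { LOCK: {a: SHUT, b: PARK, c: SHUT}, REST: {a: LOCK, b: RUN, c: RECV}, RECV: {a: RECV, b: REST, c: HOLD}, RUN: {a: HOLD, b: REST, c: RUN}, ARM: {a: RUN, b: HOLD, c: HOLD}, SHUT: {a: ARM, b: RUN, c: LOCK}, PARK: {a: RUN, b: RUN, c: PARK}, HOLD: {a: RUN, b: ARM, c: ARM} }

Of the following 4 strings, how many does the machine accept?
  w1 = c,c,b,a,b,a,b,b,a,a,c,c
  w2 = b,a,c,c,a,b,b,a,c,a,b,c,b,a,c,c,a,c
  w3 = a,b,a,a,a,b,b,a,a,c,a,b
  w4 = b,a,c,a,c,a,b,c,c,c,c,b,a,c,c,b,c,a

3

w1:
  start at LOCK
  read 'c': LOCK → SHUT
  read 'c': SHUT → LOCK
  read 'b': LOCK → PARK
  read 'a': PARK → RUN
  read 'b': RUN → REST
  read 'a': REST → LOCK
  read 'b': LOCK → PARK
  read 'b': PARK → RUN
  read 'a': RUN → HOLD
  read 'a': HOLD → RUN
  read 'c': RUN → RUN
  read 'c': RUN → RUN
  end RUN, rejected
w2:
  start at LOCK
  read 'b': LOCK → PARK
  read 'a': PARK → RUN
  read 'c': RUN → RUN
  read 'c': RUN → RUN
  read 'a': RUN → HOLD
  read 'b': HOLD → ARM
  read 'b': ARM → HOLD
  read 'a': HOLD → RUN
  read 'c': RUN → RUN
  read 'a': RUN → HOLD
  read 'b': HOLD → ARM
  read 'c': ARM → HOLD
  read 'b': HOLD → ARM
  read 'a': ARM → RUN
  read 'c': RUN → RUN
  read 'c': RUN → RUN
  read 'a': RUN → HOLD
  read 'c': HOLD → ARM
  end ARM, accepted
w3:
  start at LOCK
  read 'a': LOCK → SHUT
  read 'b': SHUT → RUN
  read 'a': RUN → HOLD
  read 'a': HOLD → RUN
  read 'a': RUN → HOLD
  read 'b': HOLD → ARM
  read 'b': ARM → HOLD
  read 'a': HOLD → RUN
  read 'a': RUN → HOLD
  read 'c': HOLD → ARM
  read 'a': ARM → RUN
  read 'b': RUN → REST
  end REST, accepted
w4:
  start at LOCK
  read 'b': LOCK → PARK
  read 'a': PARK → RUN
  read 'c': RUN → RUN
  read 'a': RUN → HOLD
  read 'c': HOLD → ARM
  read 'a': ARM → RUN
  read 'b': RUN → REST
  read 'c': REST → RECV
  read 'c': RECV → HOLD
  read 'c': HOLD → ARM
  read 'c': ARM → HOLD
  read 'b': HOLD → ARM
  read 'a': ARM → RUN
  read 'c': RUN → RUN
  read 'c': RUN → RUN
  read 'b': RUN → REST
  read 'c': REST → RECV
  read 'a': RECV → RECV
  end RECV, accepted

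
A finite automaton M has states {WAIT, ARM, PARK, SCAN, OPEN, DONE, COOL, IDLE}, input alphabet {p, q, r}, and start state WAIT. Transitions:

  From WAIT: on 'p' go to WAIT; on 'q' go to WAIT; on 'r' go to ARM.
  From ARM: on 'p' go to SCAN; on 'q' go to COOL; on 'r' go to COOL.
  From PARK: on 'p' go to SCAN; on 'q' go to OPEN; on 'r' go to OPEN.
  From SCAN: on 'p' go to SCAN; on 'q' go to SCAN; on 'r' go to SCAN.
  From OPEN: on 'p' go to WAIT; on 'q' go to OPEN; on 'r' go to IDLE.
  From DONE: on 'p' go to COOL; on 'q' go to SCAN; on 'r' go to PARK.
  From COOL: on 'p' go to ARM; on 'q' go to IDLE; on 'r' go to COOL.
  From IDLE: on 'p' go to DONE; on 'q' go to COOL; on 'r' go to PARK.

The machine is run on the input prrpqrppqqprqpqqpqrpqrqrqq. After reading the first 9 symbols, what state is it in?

WAIT → WAIT → ARM → COOL → ARM → COOL → COOL → ARM → SCAN → SCAN
After 9 symbols: SCAN.

SCAN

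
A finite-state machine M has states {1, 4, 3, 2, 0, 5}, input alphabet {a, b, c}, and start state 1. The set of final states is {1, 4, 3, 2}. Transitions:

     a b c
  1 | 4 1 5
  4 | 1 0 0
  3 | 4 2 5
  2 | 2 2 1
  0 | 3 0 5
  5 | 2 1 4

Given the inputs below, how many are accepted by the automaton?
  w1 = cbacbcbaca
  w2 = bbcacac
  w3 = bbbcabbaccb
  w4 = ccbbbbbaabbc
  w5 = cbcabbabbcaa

w1:
  start at 1
  read 'c': 1 → 5
  read 'b': 5 → 1
  read 'a': 1 → 4
  read 'c': 4 → 0
  read 'b': 0 → 0
  read 'c': 0 → 5
  read 'b': 5 → 1
  read 'a': 1 → 4
  read 'c': 4 → 0
  read 'a': 0 → 3
  end 3, accepted
w2:
  start at 1
  read 'b': 1 → 1
  read 'b': 1 → 1
  read 'c': 1 → 5
  read 'a': 5 → 2
  read 'c': 2 → 1
  read 'a': 1 → 4
  read 'c': 4 → 0
  end 0, rejected
w3:
  start at 1
  read 'b': 1 → 1
  read 'b': 1 → 1
  read 'b': 1 → 1
  read 'c': 1 → 5
  read 'a': 5 → 2
  read 'b': 2 → 2
  read 'b': 2 → 2
  read 'a': 2 → 2
  read 'c': 2 → 1
  read 'c': 1 → 5
  read 'b': 5 → 1
  end 1, accepted
w4:
  start at 1
  read 'c': 1 → 5
  read 'c': 5 → 4
  read 'b': 4 → 0
  read 'b': 0 → 0
  read 'b': 0 → 0
  read 'b': 0 → 0
  read 'b': 0 → 0
  read 'a': 0 → 3
  read 'a': 3 → 4
  read 'b': 4 → 0
  read 'b': 0 → 0
  read 'c': 0 → 5
  end 5, rejected
w5:
  start at 1
  read 'c': 1 → 5
  read 'b': 5 → 1
  read 'c': 1 → 5
  read 'a': 5 → 2
  read 'b': 2 → 2
  read 'b': 2 → 2
  read 'a': 2 → 2
  read 'b': 2 → 2
  read 'b': 2 → 2
  read 'c': 2 → 1
  read 'a': 1 → 4
  read 'a': 4 → 1
  end 1, accepted

3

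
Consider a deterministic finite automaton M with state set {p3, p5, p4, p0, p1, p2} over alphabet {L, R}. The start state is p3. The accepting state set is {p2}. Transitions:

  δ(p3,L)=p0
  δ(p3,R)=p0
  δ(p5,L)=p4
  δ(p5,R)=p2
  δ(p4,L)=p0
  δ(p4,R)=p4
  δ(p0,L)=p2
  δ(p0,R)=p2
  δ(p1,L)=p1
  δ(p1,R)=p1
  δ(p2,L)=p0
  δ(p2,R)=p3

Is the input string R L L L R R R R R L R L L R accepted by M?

Trace: p3 -R-> p0 -L-> p2 -L-> p0 -L-> p2 -R-> p3 -R-> p0 -R-> p2 -R-> p3 -R-> p0 -L-> p2 -R-> p3 -L-> p0 -L-> p2 -R-> p3
End state p3 is not accepting.

No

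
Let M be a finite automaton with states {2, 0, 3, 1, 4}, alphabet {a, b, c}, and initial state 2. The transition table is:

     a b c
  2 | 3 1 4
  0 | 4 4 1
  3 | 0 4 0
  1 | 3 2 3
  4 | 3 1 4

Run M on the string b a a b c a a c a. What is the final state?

start at 2
read 'b': 2 → 1
read 'a': 1 → 3
read 'a': 3 → 0
read 'b': 0 → 4
read 'c': 4 → 4
read 'a': 4 → 3
read 'a': 3 → 0
read 'c': 0 → 1
read 'a': 1 → 3

3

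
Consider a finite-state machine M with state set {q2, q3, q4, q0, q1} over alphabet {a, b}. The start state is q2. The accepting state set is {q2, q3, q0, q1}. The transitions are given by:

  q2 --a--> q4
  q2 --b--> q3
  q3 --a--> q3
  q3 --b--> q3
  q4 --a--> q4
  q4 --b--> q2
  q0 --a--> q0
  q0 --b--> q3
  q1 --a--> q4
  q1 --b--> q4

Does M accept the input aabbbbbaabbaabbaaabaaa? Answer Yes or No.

start at q2
read 'a': q2 → q4
read 'a': q4 → q4
read 'b': q4 → q2
read 'b': q2 → q3
read 'b': q3 → q3
read 'b': q3 → q3
read 'b': q3 → q3
read 'a': q3 → q3
read 'a': q3 → q3
read 'b': q3 → q3
read 'b': q3 → q3
read 'a': q3 → q3
read 'a': q3 → q3
read 'b': q3 → q3
read 'b': q3 → q3
read 'a': q3 → q3
read 'a': q3 → q3
read 'a': q3 → q3
read 'b': q3 → q3
read 'a': q3 → q3
read 'a': q3 → q3
read 'a': q3 → q3
End state q3 is accepting.

Yes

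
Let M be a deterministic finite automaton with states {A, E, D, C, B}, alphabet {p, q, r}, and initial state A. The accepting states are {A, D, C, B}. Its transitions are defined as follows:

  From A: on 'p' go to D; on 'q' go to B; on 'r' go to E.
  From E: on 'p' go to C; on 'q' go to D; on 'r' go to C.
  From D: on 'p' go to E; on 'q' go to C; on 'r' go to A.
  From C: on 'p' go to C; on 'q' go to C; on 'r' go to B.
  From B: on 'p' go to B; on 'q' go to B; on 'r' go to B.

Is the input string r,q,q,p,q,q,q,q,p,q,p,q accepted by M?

Yes

start at A
read 'r': A → E
read 'q': E → D
read 'q': D → C
read 'p': C → C
read 'q': C → C
read 'q': C → C
read 'q': C → C
read 'q': C → C
read 'p': C → C
read 'q': C → C
read 'p': C → C
read 'q': C → C
End state C is accepting.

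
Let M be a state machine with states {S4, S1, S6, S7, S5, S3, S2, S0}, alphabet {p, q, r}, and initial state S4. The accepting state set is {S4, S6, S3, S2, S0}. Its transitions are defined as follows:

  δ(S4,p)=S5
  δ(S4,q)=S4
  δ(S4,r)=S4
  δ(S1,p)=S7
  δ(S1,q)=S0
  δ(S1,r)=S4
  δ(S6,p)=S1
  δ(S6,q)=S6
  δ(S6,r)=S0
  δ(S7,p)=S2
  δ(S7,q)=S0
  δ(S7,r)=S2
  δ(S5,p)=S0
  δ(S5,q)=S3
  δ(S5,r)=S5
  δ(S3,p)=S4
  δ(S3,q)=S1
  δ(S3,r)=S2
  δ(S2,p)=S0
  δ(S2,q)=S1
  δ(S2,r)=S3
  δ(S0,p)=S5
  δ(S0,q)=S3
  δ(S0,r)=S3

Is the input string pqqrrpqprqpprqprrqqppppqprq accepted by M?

Yes

S4 → S5 → S3 → S1 → S4 → S4 → S5 → S3 → S4 → S4 → S4 → S5 → S0 → S3 → S1 → S7 → S2 → S3 → S1 → S0 → S5 → S0 → S5 → S0 → S3 → S4 → S4 → S4
End state S4 is accepting.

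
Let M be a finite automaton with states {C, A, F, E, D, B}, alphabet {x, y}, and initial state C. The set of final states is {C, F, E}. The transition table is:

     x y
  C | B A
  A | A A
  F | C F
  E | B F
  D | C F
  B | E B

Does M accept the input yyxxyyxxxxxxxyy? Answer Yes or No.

C → A → A → A → A → A → A → A → A → A → A → A → A → A → A → A
End state A is not accepting.

No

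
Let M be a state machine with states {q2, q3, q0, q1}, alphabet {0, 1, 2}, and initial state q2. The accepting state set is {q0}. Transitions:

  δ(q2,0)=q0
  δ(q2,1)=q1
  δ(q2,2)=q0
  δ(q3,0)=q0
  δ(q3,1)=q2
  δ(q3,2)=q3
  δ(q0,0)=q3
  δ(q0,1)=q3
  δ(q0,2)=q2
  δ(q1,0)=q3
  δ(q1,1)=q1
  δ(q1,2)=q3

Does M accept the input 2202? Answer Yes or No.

Trace: q2 -2-> q0 -2-> q2 -0-> q0 -2-> q2
End state q2 is not accepting.

No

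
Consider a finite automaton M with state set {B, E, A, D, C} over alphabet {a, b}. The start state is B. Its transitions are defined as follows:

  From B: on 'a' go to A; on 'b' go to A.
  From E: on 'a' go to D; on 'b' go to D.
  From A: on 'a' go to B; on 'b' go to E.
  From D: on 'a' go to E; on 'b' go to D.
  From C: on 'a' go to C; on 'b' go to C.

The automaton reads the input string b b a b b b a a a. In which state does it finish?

E

B → A → E → D → D → D → D → E → D → E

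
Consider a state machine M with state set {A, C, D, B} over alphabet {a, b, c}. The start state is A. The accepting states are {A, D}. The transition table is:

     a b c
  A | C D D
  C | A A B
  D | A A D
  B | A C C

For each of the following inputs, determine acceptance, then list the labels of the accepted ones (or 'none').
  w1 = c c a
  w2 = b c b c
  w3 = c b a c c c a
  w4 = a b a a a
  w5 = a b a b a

w1, w2, w3

w1: A → D → D → A  → end A, accepted
w2: A → D → D → A → D  → end D, accepted
w3: A → D → A → C → B → C → B → A  → end A, accepted
w4: A → C → A → C → A → C  → end C, rejected
w5: A → C → A → C → A → C  → end C, rejected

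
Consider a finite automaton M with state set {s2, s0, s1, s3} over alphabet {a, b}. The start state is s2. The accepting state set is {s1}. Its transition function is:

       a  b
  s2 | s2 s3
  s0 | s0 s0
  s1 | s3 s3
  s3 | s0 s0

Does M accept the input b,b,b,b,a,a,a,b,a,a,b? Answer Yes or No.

s2 → s3 → s0 → s0 → s0 → s0 → s0 → s0 → s0 → s0 → s0 → s0
End state s0 is not accepting.

No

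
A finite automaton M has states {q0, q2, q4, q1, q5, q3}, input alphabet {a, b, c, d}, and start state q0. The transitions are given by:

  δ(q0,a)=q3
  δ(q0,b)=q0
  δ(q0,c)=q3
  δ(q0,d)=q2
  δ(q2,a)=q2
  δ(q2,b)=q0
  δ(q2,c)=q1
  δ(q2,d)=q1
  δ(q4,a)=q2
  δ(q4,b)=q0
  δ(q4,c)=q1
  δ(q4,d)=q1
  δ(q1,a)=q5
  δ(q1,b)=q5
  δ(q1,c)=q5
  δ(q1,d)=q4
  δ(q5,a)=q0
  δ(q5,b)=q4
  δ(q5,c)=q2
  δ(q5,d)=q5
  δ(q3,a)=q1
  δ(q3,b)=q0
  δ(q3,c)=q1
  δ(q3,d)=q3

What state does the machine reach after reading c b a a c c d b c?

q2

start at q0
read 'c': q0 → q3
read 'b': q3 → q0
read 'a': q0 → q3
read 'a': q3 → q1
read 'c': q1 → q5
read 'c': q5 → q2
read 'd': q2 → q1
read 'b': q1 → q5
read 'c': q5 → q2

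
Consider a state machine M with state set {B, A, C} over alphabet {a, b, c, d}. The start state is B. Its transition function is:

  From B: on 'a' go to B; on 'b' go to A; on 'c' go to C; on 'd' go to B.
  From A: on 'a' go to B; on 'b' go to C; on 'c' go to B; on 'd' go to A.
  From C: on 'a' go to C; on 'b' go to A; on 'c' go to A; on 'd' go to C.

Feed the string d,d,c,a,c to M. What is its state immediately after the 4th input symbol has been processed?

C

Trace: B -d-> B -d-> B -c-> C -a-> C
After 4 symbols: C.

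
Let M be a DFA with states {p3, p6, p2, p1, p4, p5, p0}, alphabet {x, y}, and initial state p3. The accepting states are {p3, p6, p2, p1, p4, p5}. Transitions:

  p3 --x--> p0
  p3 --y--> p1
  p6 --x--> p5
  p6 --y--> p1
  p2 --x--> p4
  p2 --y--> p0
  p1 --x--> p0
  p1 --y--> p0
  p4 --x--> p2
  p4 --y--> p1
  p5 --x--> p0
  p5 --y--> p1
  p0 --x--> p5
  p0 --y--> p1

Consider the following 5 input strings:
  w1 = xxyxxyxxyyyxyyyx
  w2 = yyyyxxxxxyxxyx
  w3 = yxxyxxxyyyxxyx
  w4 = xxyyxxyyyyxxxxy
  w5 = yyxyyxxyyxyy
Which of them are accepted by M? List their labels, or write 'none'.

w4

w1: p3 → p0 → p5 → p1 → p0 → p5 → p1 → p0 → p5 → p1 → p0 → p1 → p0 → p1 → p0 → p1 → p0  → end p0, rejected
w2: p3 → p1 → p0 → p1 → p0 → p5 → p0 → p5 → p0 → p5 → p1 → p0 → p5 → p1 → p0  → end p0, rejected
w3: p3 → p1 → p0 → p5 → p1 → p0 → p5 → p0 → p1 → p0 → p1 → p0 → p5 → p1 → p0  → end p0, rejected
w4: p3 → p0 → p5 → p1 → p0 → p5 → p0 → p1 → p0 → p1 → p0 → p5 → p0 → p5 → p0 → p1  → end p1, accepted
w5: p3 → p1 → p0 → p5 → p1 → p0 → p5 → p0 → p1 → p0 → p5 → p1 → p0  → end p0, rejected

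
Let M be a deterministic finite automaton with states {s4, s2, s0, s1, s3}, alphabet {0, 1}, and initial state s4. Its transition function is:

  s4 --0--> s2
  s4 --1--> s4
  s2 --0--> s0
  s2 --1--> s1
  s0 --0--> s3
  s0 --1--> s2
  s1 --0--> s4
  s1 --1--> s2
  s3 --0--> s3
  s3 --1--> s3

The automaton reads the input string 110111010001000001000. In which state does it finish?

s4 → s4 → s4 → s2 → s1 → s2 → s1 → s4 → s4 → s2 → s0 → s3 → s3 → s3 → s3 → s3 → s3 → s3 → s3 → s3 → s3 → s3

s3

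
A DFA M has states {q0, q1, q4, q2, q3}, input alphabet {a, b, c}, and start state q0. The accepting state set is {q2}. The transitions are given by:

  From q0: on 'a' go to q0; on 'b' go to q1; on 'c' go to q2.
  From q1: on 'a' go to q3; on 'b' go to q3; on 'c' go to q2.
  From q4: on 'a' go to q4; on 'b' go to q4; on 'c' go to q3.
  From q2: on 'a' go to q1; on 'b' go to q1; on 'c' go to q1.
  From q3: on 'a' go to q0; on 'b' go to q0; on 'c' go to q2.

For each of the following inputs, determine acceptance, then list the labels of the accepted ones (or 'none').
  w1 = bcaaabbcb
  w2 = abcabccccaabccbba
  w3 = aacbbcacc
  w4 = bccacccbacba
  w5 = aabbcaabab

w1: Trace: q0 -b-> q1 -c-> q2 -a-> q1 -a-> q3 -a-> q0 -b-> q1 -b-> q3 -c-> q2 -b-> q1  → end q1, rejected
w2: Trace: q0 -a-> q0 -b-> q1 -c-> q2 -a-> q1 -b-> q3 -c-> q2 -c-> q1 -c-> q2 -c-> q1 -a-> q3 -a-> q0 -b-> q1 -c-> q2 -c-> q1 -b-> q3 -b-> q0 -a-> q0  → end q0, rejected
w3: Trace: q0 -a-> q0 -a-> q0 -c-> q2 -b-> q1 -b-> q3 -c-> q2 -a-> q1 -c-> q2 -c-> q1  → end q1, rejected
w4: Trace: q0 -b-> q1 -c-> q2 -c-> q1 -a-> q3 -c-> q2 -c-> q1 -c-> q2 -b-> q1 -a-> q3 -c-> q2 -b-> q1 -a-> q3  → end q3, rejected
w5: Trace: q0 -a-> q0 -a-> q0 -b-> q1 -b-> q3 -c-> q2 -a-> q1 -a-> q3 -b-> q0 -a-> q0 -b-> q1  → end q1, rejected

none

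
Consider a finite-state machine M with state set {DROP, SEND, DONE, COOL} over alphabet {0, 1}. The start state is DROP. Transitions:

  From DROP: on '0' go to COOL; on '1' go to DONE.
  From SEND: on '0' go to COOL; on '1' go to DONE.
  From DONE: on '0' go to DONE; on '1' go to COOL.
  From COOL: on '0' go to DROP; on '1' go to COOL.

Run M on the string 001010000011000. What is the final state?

DROP

start at DROP
read '0': DROP → COOL
read '0': COOL → DROP
read '1': DROP → DONE
read '0': DONE → DONE
read '1': DONE → COOL
read '0': COOL → DROP
read '0': DROP → COOL
read '0': COOL → DROP
read '0': DROP → COOL
read '0': COOL → DROP
read '1': DROP → DONE
read '1': DONE → COOL
read '0': COOL → DROP
read '0': DROP → COOL
read '0': COOL → DROP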